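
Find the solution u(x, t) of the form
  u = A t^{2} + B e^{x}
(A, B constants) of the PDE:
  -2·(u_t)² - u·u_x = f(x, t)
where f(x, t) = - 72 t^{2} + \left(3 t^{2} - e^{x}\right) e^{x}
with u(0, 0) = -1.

Answer: u(x, t) = 3 t^{2} - e^{x}

Derivation:
Substitute the ansatz u = A t^{2} + B e^{x} into the left-hand side.
Derivatives of the ansatz:
  u_t = 2 A t
  u_x = B e^{x}
Term by term:
  -2·(u_t)² = - 8 A^{2} t^{2}
  -u·u_x = - A B t^{2} e^{x} - B^{2} e^{2 x}
So the left-hand side equals
  - 8 A^{2} t^{2} - A B t^{2} e^{x} - B^{2} e^{2 x}
This must equal f(x, t) identically; expanded, f = 3 t^{2} e^{x} - 72 t^{2} - e^{2 x}.
Matching coefficients of the independent functions:
  [t^{2}]:  - 8 A^{2} = -72
  [t^{2} e^{x}]:  - A B = 3
  [e^{2 x}]:  - B^{2} = -1
These equations allow (A, B) = (-3, 1) or (3, -1).
Impose the point condition(s):
  u(0, 0) = -1  ⟹  B = -1
Only A = 3, B = -1 satisfies everything.
Hence u(x, t) = 3 t^{2} - e^{x}.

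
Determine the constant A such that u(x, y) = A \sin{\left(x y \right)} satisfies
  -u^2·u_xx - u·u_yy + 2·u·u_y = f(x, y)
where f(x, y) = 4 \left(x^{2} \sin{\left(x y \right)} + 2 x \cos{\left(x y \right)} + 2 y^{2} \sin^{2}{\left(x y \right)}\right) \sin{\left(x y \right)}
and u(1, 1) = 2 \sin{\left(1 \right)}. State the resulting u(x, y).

Answer: u(x, y) = 2 \sin{\left(x y \right)}

Derivation:
Substitute the ansatz u = A \sin{\left(x y \right)} into the left-hand side.
Derivatives of the ansatz:
  u_xx = - A y^{2} \sin{\left(x y \right)}
  u_yy = - A x^{2} \sin{\left(x y \right)}
  u_y = A x \cos{\left(x y \right)}
Term by term:
  -u^2·u_xx = A^{3} y^{2} \sin^{3}{\left(x y \right)}
  -u·u_yy = A^{2} x^{2} \sin^{2}{\left(x y \right)}
  2·u·u_y = 2 A^{2} x \sin{\left(x y \right)} \cos{\left(x y \right)}
So the left-hand side equals
  A^{3} y^{2} \sin^{3}{\left(x y \right)} + A^{2} x^{2} \sin^{2}{\left(x y \right)} + 2 A^{2} x \sin{\left(x y \right)} \cos{\left(x y \right)}
This must equal f(x, y) identically; expanded, f = 4 x^{2} \sin^{2}{\left(x y \right)} + 8 x \sin{\left(x y \right)} \cos{\left(x y \right)} + 8 y^{2} \sin^{3}{\left(x y \right)}.
Matching coefficients of the independent functions:
  [x^{2} \sin^{2}{\left(x y \right)}]:  A^{2} = 4
  [y^{2} \sin^{3}{\left(x y \right)}]:  A^{3} = 8
  [x \sin{\left(x y \right)} \cos{\left(x y \right)}]:  2 A^{2} = 8
Solving: A = 2.
Check against the point condition:
  u(1, 1) = 2 \sin{\left(1 \right)}  ⟹  A \sin{\left(1 \right)} = 2 \sin{\left(1 \right)}  ✓
Hence u(x, y) = 2 \sin{\left(x y \right)}.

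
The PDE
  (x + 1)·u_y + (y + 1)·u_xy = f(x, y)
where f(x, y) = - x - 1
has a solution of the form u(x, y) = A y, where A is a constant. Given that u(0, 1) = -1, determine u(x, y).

Substitute the ansatz u = A y into the left-hand side.
Derivatives of the ansatz:
  u_y = A
  u_xy = 0
Term by term:
  (x + 1)·u_y = A x + A
  (y + 1)·u_xy = 0
So the left-hand side equals
  A x + A
This must equal f(x, y) = - x - 1 identically.
Matching coefficients of the independent functions:
  [constant term, x]:  A = -1
Solving: A = -1.
Check against the point condition:
  u(0, 1) = -1  ⟹  A = -1  ✓
Hence u(x, y) = - y.

Answer: u(x, y) = - y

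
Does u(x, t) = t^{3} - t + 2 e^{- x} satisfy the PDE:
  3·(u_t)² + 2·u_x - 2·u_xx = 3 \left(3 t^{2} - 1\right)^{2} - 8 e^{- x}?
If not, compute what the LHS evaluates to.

Answer: Yes

Derivation:
Evaluate each term of the left-hand side for u = t^{3} - t + 2 e^{- x}.
Derivatives:
  u_t = 3 t^{2} - 1
  u_x = - 2 e^{- x}
  u_xx = 2 e^{- x}
Terms:
  3·(u_t)² = 3 \left(3 t^{2} - 1\right)^{2}
  2·u_x = - 4 e^{- x}
  -2·u_xx = - 4 e^{- x}
Sum: LHS = 3 \left(3 t^{2} - 1\right)^{2} - 8 e^{- x}
This is exactly the given right-hand side, so u is a solution.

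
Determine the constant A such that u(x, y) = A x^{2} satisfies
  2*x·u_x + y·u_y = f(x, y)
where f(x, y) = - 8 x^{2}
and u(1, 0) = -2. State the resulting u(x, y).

Substitute the ansatz u = A x^{2} into the left-hand side.
Derivatives of the ansatz:
  u_x = 2 A x
  u_y = 0
Term by term:
  2*x·u_x = 4 A x^{2}
  y·u_y = 0
So the left-hand side equals
  4 A x^{2}
This must equal f(x, y) = - 8 x^{2} identically.
Matching coefficients of the independent functions:
  [x^{2}]:  4 A = -8
Solving: A = -2.
Check against the point condition:
  u(1, 0) = -2  ⟹  A = -2  ✓
Hence u(x, y) = - 2 x^{2}.

Answer: u(x, y) = - 2 x^{2}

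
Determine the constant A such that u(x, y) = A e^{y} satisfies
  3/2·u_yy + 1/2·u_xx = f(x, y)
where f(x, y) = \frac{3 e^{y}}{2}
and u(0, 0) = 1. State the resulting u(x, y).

Substitute the ansatz u = A e^{y} into the left-hand side.
Derivatives of the ansatz:
  u_yy = A e^{y}
  u_xx = 0
Term by term:
  3/2·u_yy = \frac{3 A e^{y}}{2}
  1/2·u_xx = 0
So the left-hand side equals
  \frac{3 A e^{y}}{2}
This must equal f(x, y) = \frac{3 e^{y}}{2} identically.
Matching coefficients of the independent functions:
  [e^{y}]:  \frac{3 A}{2} = \frac{3}{2}
Solving: A = 1.
Check against the point condition:
  u(0, 0) = 1  ⟹  A = 1  ✓
Hence u(x, y) = e^{y}.

Answer: u(x, y) = e^{y}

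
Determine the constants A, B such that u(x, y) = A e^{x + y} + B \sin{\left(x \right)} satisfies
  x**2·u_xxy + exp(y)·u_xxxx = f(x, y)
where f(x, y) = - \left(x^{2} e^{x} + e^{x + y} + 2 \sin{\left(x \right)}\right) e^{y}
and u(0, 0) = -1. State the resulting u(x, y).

Substitute the ansatz u = A e^{x + y} + B \sin{\left(x \right)} into the left-hand side.
Derivatives of the ansatz:
  u_xxy = A e^{x} e^{y}
  u_xxxx = A e^{x} e^{y} + B \sin{\left(x \right)}
Term by term:
  x**2·u_xxy = A x^{2} e^{x} e^{y}
  exp(y)·u_xxxx = A e^{x} e^{2 y} + B e^{y} \sin{\left(x \right)}
So the left-hand side equals
  A x^{2} e^{x} e^{y} + A e^{x} e^{2 y} + B e^{y} \sin{\left(x \right)}
This must equal f(x, y) identically; expanded, f = - x^{2} e^{x} e^{y} - e^{x} e^{2 y} - 2 e^{y} \sin{\left(x \right)}.
Matching coefficients of the independent functions:
  [e^{x} e^{2 y}, x^{2} e^{x} e^{y}]:  A = -1
  [e^{y} \sin{\left(x \right)}]:  B = -2
Solving: A = -1, B = -2.
Check against the point condition:
  u(0, 0) = -1  ⟹  A = -1  ✓
Hence u(x, y) = - e^{x + y} - 2 \sin{\left(x \right)}.

Answer: u(x, y) = - e^{x + y} - 2 \sin{\left(x \right)}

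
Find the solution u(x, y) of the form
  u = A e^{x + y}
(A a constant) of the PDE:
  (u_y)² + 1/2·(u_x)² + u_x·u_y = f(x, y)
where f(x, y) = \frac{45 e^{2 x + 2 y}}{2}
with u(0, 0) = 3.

Answer: u(x, y) = 3 e^{x + y}

Derivation:
Substitute the ansatz u = A e^{x + y} into the left-hand side.
Derivatives of the ansatz:
  u_y = A e^{x} e^{y}
  u_x = A e^{x} e^{y}
Term by term:
  (u_y)² = A^{2} e^{2 x} e^{2 y}
  1/2·(u_x)² = \frac{A^{2} e^{2 x} e^{2 y}}{2}
  u_x·u_y = A^{2} e^{2 x} e^{2 y}
So the left-hand side equals
  \frac{5 A^{2} e^{2 x} e^{2 y}}{2}
This must equal f(x, y) identically; expanded, f = \frac{45 e^{2 x} e^{2 y}}{2}.
Matching coefficients of the independent functions:
  [e^{2 x} e^{2 y}]:  \frac{5 A^{2}}{2} = \frac{45}{2}
These equations allow (A) = (-3) or (3).
Impose the point condition(s):
  u(0, 0) = 3  ⟹  A = 3
Only A = 3 satisfies everything.
Hence u(x, y) = 3 e^{x + y}.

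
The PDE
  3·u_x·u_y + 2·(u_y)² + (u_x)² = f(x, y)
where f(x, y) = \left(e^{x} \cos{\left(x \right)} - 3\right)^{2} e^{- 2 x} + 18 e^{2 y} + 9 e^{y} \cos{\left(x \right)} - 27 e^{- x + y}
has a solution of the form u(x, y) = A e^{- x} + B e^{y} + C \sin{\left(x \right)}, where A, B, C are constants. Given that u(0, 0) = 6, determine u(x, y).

Answer: u(x, y) = 3 e^{y} + \sin{\left(x \right)} + 3 e^{- x}

Derivation:
Substitute the ansatz u = A e^{- x} + B e^{y} + C \sin{\left(x \right)} into the left-hand side.
Derivatives of the ansatz:
  u_x = - A e^{- x} + C \cos{\left(x \right)}
  u_y = B e^{y}
Term by term:
  3·u_x·u_y = - 3 A B e^{- x} e^{y} + 3 B C e^{y} \cos{\left(x \right)}
  2·(u_y)² = 2 B^{2} e^{2 y}
  (u_x)² = A^{2} e^{- 2 x} - 2 A C e^{- x} \cos{\left(x \right)} + C^{2} \cos^{2}{\left(x \right)}
So the left-hand side equals
  A^{2} e^{- 2 x} - 3 A B e^{- x} e^{y} - 2 A C e^{- x} \cos{\left(x \right)} + 2 B^{2} e^{2 y} + 3 B C e^{y} \cos{\left(x \right)} + C^{2} \cos^{2}{\left(x \right)}
This must equal f(x, y) identically; expanded, f = 18 e^{2 y} + 9 e^{y} \cos{\left(x \right)} + \cos^{2}{\left(x \right)} - 27 e^{- x} e^{y} - 6 e^{- x} \cos{\left(x \right)} + 9 e^{- 2 x}.
Matching coefficients of the independent functions:
  [e^{- x} e^{y}]:  - 3 A B = -27
  [e^{- x} \cos{\left(x \right)}]:  - 2 A C = -6
  [e^{y} \cos{\left(x \right)}]:  3 B C = 9
  [e^{- 2 x}]:  A^{2} = 9
  [e^{2 y}]:  2 B^{2} = 18
  [\cos^{2}{\left(x \right)}]:  C^{2} = 1
These equations allow (A, B, C) = (-3, -3, -1) or (3, 3, 1).
Impose the point condition(s):
  u(0, 0) = 6  ⟹  A + B = 6
Only A = 3, B = 3, C = 1 satisfies everything.
Hence u(x, y) = 3 e^{y} + \sin{\left(x \right)} + 3 e^{- x}.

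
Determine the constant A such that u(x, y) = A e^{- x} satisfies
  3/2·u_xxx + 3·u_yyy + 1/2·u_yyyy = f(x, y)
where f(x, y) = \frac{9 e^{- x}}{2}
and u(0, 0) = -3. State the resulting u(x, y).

Substitute the ansatz u = A e^{- x} into the left-hand side.
Derivatives of the ansatz:
  u_xxx = - A e^{- x}
  u_yyy = 0
  u_yyyy = 0
Term by term:
  3/2·u_xxx = - \frac{3 A e^{- x}}{2}
  3·u_yyy = 0
  1/2·u_yyyy = 0
So the left-hand side equals
  - \frac{3 A e^{- x}}{2}
This must equal f(x, y) = \frac{9 e^{- x}}{2} identically.
Matching coefficients of the independent functions:
  [e^{- x}]:  - \frac{3 A}{2} = \frac{9}{2}
Solving: A = -3.
Check against the point condition:
  u(0, 0) = -3  ⟹  A = -3  ✓
Hence u(x, y) = - 3 e^{- x}.

Answer: u(x, y) = - 3 e^{- x}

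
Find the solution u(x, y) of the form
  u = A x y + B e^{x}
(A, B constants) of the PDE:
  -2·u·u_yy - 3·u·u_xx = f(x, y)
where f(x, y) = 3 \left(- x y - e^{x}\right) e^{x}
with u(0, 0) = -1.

Substitute the ansatz u = A x y + B e^{x} into the left-hand side.
Derivatives of the ansatz:
  u_yy = 0
  u_xx = B e^{x}
Term by term:
  -2·u·u_yy = 0
  -3·u·u_xx = - 3 A B x y e^{x} - 3 B^{2} e^{2 x}
So the left-hand side equals
  - 3 A B x y e^{x} - 3 B^{2} e^{2 x}
This must equal f(x, y) identically; expanded, f = - 3 x y e^{x} - 3 e^{2 x}.
Matching coefficients of the independent functions:
  [x y e^{x}]:  - 3 A B = -3
  [e^{2 x}]:  - 3 B^{2} = -3
These equations allow (A, B) = (-1, -1) or (1, 1).
Impose the point condition(s):
  u(0, 0) = -1  ⟹  B = -1
Only A = -1, B = -1 satisfies everything.
Hence u(x, y) = - x y - e^{x}.

Answer: u(x, y) = - x y - e^{x}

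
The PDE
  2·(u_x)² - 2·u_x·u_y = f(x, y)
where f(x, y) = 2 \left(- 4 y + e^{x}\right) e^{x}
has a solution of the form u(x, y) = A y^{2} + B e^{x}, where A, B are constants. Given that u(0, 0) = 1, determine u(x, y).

Substitute the ansatz u = A y^{2} + B e^{x} into the left-hand side.
Derivatives of the ansatz:
  u_x = B e^{x}
  u_y = 2 A y
Term by term:
  2·(u_x)² = 2 B^{2} e^{2 x}
  -2·u_x·u_y = - 4 A B y e^{x}
So the left-hand side equals
  - 4 A B y e^{x} + 2 B^{2} e^{2 x}
This must equal f(x, y) = 2 \left(- 4 y + e^{x}\right) e^{x} identically.
Matching coefficients of the independent functions:
  [y e^{x}]:  - 4 A B = -8
  [e^{2 x}]:  2 B^{2} = 2
These equations allow (A, B) = (-2, -1) or (2, 1).
Impose the point condition(s):
  u(0, 0) = 1  ⟹  B = 1
Only A = 2, B = 1 satisfies everything.
Hence u(x, y) = 2 y^{2} + e^{x}.

Answer: u(x, y) = 2 y^{2} + e^{x}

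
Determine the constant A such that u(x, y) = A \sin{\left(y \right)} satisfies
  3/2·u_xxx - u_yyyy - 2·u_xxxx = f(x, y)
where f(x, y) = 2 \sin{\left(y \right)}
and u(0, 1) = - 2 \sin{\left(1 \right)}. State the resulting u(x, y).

Substitute the ansatz u = A \sin{\left(y \right)} into the left-hand side.
Derivatives of the ansatz:
  u_xxx = 0
  u_yyyy = A \sin{\left(y \right)}
  u_xxxx = 0
Term by term:
  3/2·u_xxx = 0
  -u_yyyy = - A \sin{\left(y \right)}
  -2·u_xxxx = 0
So the left-hand side equals
  - A \sin{\left(y \right)}
This must equal f(x, y) = 2 \sin{\left(y \right)} identically.
Matching coefficients of the independent functions:
  [\sin{\left(y \right)}]:  - A = 2
Solving: A = -2.
Check against the point condition:
  u(0, 1) = - 2 \sin{\left(1 \right)}  ⟹  A \sin{\left(1 \right)} = - 2 \sin{\left(1 \right)}  ✓
Hence u(x, y) = - 2 \sin{\left(y \right)}.

Answer: u(x, y) = - 2 \sin{\left(y \right)}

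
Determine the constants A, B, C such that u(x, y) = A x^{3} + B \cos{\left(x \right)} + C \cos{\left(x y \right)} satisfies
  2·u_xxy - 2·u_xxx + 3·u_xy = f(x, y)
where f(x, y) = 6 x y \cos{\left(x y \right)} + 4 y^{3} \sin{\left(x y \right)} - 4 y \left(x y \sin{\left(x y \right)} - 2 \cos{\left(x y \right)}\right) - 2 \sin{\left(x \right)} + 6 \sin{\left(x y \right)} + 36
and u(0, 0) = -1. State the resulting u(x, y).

Substitute the ansatz u = A x^{3} + B \cos{\left(x \right)} + C \cos{\left(x y \right)} into the left-hand side.
Derivatives of the ansatz:
  u_xxy = C x y^{2} \sin{\left(x y \right)} - 2 C y \cos{\left(x y \right)}
  u_xxx = 6 A + B \sin{\left(x \right)} + C y^{3} \sin{\left(x y \right)}
  u_xy = - C x y \cos{\left(x y \right)} - C \sin{\left(x y \right)}
Term by term:
  2·u_xxy = 2 C x y^{2} \sin{\left(x y \right)} - 4 C y \cos{\left(x y \right)}
  -2·u_xxx = - 12 A - 2 B \sin{\left(x \right)} - 2 C y^{3} \sin{\left(x y \right)}
  3·u_xy = - 3 C x y \cos{\left(x y \right)} - 3 C \sin{\left(x y \right)}
So the left-hand side equals
  - 12 A - 2 B \sin{\left(x \right)} + 2 C x y^{2} \sin{\left(x y \right)} - 3 C x y \cos{\left(x y \right)} - 2 C y^{3} \sin{\left(x y \right)} - 4 C y \cos{\left(x y \right)} - 3 C \sin{\left(x y \right)}
This must equal f(x, y) identically; expanded, f = - 4 x y^{2} \sin{\left(x y \right)} + 6 x y \cos{\left(x y \right)} + 4 y^{3} \sin{\left(x y \right)} + 8 y \cos{\left(x y \right)} - 2 \sin{\left(x \right)} + 6 \sin{\left(x y \right)} + 36.
Matching coefficients of the independent functions:
  [constant term]:  - 12 A = 36
  [y \cos{\left(x y \right)}]:  - 4 C = 8
  [y^{3} \sin{\left(x y \right)}]:  - 2 C = 4
  [x y \cos{\left(x y \right)}, \sin{\left(x y \right)}]:  - 3 C = 6
  [x y^{2} \sin{\left(x y \right)}]:  2 C = -4
  [\sin{\left(x \right)}]:  - 2 B = -2
Solving: A = -3, B = 1, C = -2.
Check against the point condition:
  u(0, 0) = -1  ⟹  B + C = -1  ✓
Hence u(x, y) = - 3 x^{3} + \cos{\left(x \right)} - 2 \cos{\left(x y \right)}.

Answer: u(x, y) = - 3 x^{3} + \cos{\left(x \right)} - 2 \cos{\left(x y \right)}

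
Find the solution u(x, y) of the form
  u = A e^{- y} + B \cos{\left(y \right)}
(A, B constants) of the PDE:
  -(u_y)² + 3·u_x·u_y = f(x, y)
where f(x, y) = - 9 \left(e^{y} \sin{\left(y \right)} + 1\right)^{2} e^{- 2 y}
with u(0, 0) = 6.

Substitute the ansatz u = A e^{- y} + B \cos{\left(y \right)} into the left-hand side.
Derivatives of the ansatz:
  u_y = - A e^{- y} - B \sin{\left(y \right)}
  u_x = 0
Term by term:
  -(u_y)² = - A^{2} e^{- 2 y} - 2 A B e^{- y} \sin{\left(y \right)} - B^{2} \sin^{2}{\left(y \right)}
  3·u_x·u_y = 0
So the left-hand side equals
  - A^{2} e^{- 2 y} - 2 A B e^{- y} \sin{\left(y \right)} - B^{2} \sin^{2}{\left(y \right)}
This must equal f(x, y) identically; expanded, f = - 9 \sin^{2}{\left(y \right)} - 18 e^{- y} \sin{\left(y \right)} - 9 e^{- 2 y}.
Matching coefficients of the independent functions:
  [e^{- y} \sin{\left(y \right)}]:  - 2 A B = -18
  [e^{- 2 y}]:  - A^{2} = -9
  [\sin^{2}{\left(y \right)}]:  - B^{2} = -9
These equations allow (A, B) = (-3, -3) or (3, 3).
Impose the point condition(s):
  u(0, 0) = 6  ⟹  A + B = 6
Only A = 3, B = 3 satisfies everything.
Hence u(x, y) = 3 \cos{\left(y \right)} + 3 e^{- y}.

Answer: u(x, y) = 3 \cos{\left(y \right)} + 3 e^{- y}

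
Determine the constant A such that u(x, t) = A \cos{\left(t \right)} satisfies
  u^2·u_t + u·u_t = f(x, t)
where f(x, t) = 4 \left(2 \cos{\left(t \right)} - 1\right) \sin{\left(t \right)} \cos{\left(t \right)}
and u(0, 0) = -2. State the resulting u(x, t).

Substitute the ansatz u = A \cos{\left(t \right)} into the left-hand side.
Derivatives of the ansatz:
  u_t = - A \sin{\left(t \right)}
Term by term:
  u^2·u_t = - A^{3} \sin{\left(t \right)} \cos^{2}{\left(t \right)}
  u·u_t = - A^{2} \sin{\left(t \right)} \cos{\left(t \right)}
So the left-hand side equals
  - A^{3} \sin{\left(t \right)} \cos^{2}{\left(t \right)} - A^{2} \sin{\left(t \right)} \cos{\left(t \right)}
This must equal f(x, t) identically; expanded, f = 8 \sin{\left(t \right)} \cos^{2}{\left(t \right)} - 4 \sin{\left(t \right)} \cos{\left(t \right)}.
Matching coefficients of the independent functions:
  [\sin{\left(t \right)} \cos{\left(t \right)}]:  - A^{2} = -4
  [\sin{\left(t \right)} \cos^{2}{\left(t \right)}]:  - A^{3} = 8
Solving: A = -2.
Check against the point condition:
  u(0, 0) = -2  ⟹  A = -2  ✓
Hence u(x, t) = - 2 \cos{\left(t \right)}.

Answer: u(x, t) = - 2 \cos{\left(t \right)}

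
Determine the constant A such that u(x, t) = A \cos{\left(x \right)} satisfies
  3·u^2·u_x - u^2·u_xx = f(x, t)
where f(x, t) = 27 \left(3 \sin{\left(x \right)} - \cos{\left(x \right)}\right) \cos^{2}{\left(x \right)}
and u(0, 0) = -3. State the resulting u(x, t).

Substitute the ansatz u = A \cos{\left(x \right)} into the left-hand side.
Derivatives of the ansatz:
  u_x = - A \sin{\left(x \right)}
  u_xx = - A \cos{\left(x \right)}
Term by term:
  3·u^2·u_x = - 3 A^{3} \sin{\left(x \right)} \cos^{2}{\left(x \right)}
  -u^2·u_xx = A^{3} \cos^{3}{\left(x \right)}
So the left-hand side equals
  - 3 A^{3} \sin{\left(x \right)} \cos^{2}{\left(x \right)} + A^{3} \cos^{3}{\left(x \right)}
This must equal f(x, t) identically; expanded, f = 81 \sin{\left(x \right)} \cos^{2}{\left(x \right)} - 27 \cos^{3}{\left(x \right)}.
Matching coefficients of the independent functions:
  [\sin{\left(x \right)} \cos^{2}{\left(x \right)}]:  - 3 A^{3} = 81
  [\cos^{3}{\left(x \right)}]:  A^{3} = -27
Solving: A = -3.
Check against the point condition:
  u(0, 0) = -3  ⟹  A = -3  ✓
Hence u(x, t) = - 3 \cos{\left(x \right)}.

Answer: u(x, t) = - 3 \cos{\left(x \right)}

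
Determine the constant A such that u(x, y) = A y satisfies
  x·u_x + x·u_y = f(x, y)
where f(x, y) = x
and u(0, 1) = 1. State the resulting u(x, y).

Substitute the ansatz u = A y into the left-hand side.
Derivatives of the ansatz:
  u_x = 0
  u_y = A
Term by term:
  x·u_x = 0
  x·u_y = A x
So the left-hand side equals
  A x
This must equal f(x, y) = x identically.
Matching coefficients of the independent functions:
  [x]:  A = 1
Solving: A = 1.
Check against the point condition:
  u(0, 1) = 1  ⟹  A = 1  ✓
Hence u(x, y) = y.

Answer: u(x, y) = y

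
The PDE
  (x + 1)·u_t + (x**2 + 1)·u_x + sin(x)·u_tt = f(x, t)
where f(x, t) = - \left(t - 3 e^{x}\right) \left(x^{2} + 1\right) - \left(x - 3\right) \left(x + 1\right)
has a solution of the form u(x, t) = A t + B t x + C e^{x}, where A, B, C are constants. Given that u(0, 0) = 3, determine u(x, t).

Answer: u(x, t) = - t x + 3 t + 3 e^{x}

Derivation:
Substitute the ansatz u = A t + B t x + C e^{x} into the left-hand side.
Derivatives of the ansatz:
  u_t = A + B x
  u_x = B t + C e^{x}
  u_tt = 0
Term by term:
  (x + 1)·u_t = A x + A + B x^{2} + B x
  (x**2 + 1)·u_x = B t x^{2} + B t + C x^{2} e^{x} + C e^{x}
  sin(x)·u_tt = 0
So the left-hand side equals
  A x + A + B t x^{2} + B t + B x^{2} + B x + C x^{2} e^{x} + C e^{x}
This must equal f(x, t) identically; expanded, f = - t x^{2} - t + 3 x^{2} e^{x} - x^{2} + 2 x + 3 e^{x} + 3.
Matching coefficients of the independent functions:
  [constant term]:  A = 3
  [t, x^{2}, t x^{2}]:  B = -1
  [x]:  A + B = 2
  [x^{2} e^{x}, e^{x}]:  C = 3
Solving: A = 3, B = -1, C = 3.
Check against the point condition:
  u(0, 0) = 3  ⟹  C = 3  ✓
Hence u(x, t) = - t x + 3 t + 3 e^{x}.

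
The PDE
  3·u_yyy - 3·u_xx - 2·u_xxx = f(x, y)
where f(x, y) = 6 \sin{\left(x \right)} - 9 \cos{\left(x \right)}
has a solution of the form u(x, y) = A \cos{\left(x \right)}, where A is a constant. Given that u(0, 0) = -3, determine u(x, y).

Answer: u(x, y) = - 3 \cos{\left(x \right)}

Derivation:
Substitute the ansatz u = A \cos{\left(x \right)} into the left-hand side.
Derivatives of the ansatz:
  u_yyy = 0
  u_xx = - A \cos{\left(x \right)}
  u_xxx = A \sin{\left(x \right)}
Term by term:
  3·u_yyy = 0
  -3·u_xx = 3 A \cos{\left(x \right)}
  -2·u_xxx = - 2 A \sin{\left(x \right)}
So the left-hand side equals
  - 2 A \sin{\left(x \right)} + 3 A \cos{\left(x \right)}
This must equal f(x, y) = 6 \sin{\left(x \right)} - 9 \cos{\left(x \right)} identically.
Matching coefficients of the independent functions:
  [\sin{\left(x \right)}]:  - 2 A = 6
  [\cos{\left(x \right)}]:  3 A = -9
Solving: A = -3.
Check against the point condition:
  u(0, 0) = -3  ⟹  A = -3  ✓
Hence u(x, y) = - 3 \cos{\left(x \right)}.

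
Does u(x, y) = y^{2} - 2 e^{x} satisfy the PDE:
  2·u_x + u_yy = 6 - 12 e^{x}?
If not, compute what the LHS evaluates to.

Answer: No, the LHS evaluates to 2 - 4 e^{x}

Derivation:
Evaluate each term of the left-hand side for u = y^{2} - 2 e^{x}.
Derivatives:
  u_x = - 2 e^{x}
  u_yy = 2
Terms:
  2·u_x = - 4 e^{x}
  u_yy = 2
Sum: LHS = 2 - 4 e^{x}
Given right-hand side: 6 - 12 e^{x}. Difference LHS − RHS = 8 e^{x} - 4 ≠ 0, so u is not a solution.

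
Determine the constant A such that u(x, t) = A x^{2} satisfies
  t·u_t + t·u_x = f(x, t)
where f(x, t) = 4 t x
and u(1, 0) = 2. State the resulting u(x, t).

Substitute the ansatz u = A x^{2} into the left-hand side.
Derivatives of the ansatz:
  u_t = 0
  u_x = 2 A x
Term by term:
  t·u_t = 0
  t·u_x = 2 A t x
So the left-hand side equals
  2 A t x
This must equal f(x, t) = 4 t x identically.
Matching coefficients of the independent functions:
  [t x]:  2 A = 4
Solving: A = 2.
Check against the point condition:
  u(1, 0) = 2  ⟹  A = 2  ✓
Hence u(x, t) = 2 x^{2}.

Answer: u(x, t) = 2 x^{2}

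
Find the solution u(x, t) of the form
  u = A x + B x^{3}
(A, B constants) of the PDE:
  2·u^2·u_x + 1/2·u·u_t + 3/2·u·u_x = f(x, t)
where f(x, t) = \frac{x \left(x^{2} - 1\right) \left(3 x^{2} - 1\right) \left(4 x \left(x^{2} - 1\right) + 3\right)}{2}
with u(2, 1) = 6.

Substitute the ansatz u = A x + B x^{3} into the left-hand side.
Derivatives of the ansatz:
  u_x = A + 3 B x^{2}
  u_t = 0
Term by term:
  2·u^2·u_x = 2 A^{3} x^{2} + 10 A^{2} B x^{4} + 14 A B^{2} x^{6} + 6 B^{3} x^{8}
  1/2·u·u_t = 0
  3/2·u·u_x = \frac{3 A^{2} x}{2} + 6 A B x^{3} + \frac{9 B^{2} x^{5}}{2}
So the left-hand side equals
  2 A^{3} x^{2} + 10 A^{2} B x^{4} + \frac{3 A^{2} x}{2} + 14 A B^{2} x^{6} + 6 A B x^{3} + 6 B^{3} x^{8} + \frac{9 B^{2} x^{5}}{2}
This must equal f(x, t) identically; expanded, f = 6 x^{8} - 14 x^{6} + \frac{9 x^{5}}{2} + 10 x^{4} - 6 x^{3} - 2 x^{2} + \frac{3 x}{2}.
Matching coefficients of the independent functions:
  [x]:  \frac{3 A^{2}}{2} = \frac{3}{2}
  [x^{2}]:  2 A^{3} = -2
  [x^{3}]:  6 A B = -6
  [x^{4}]:  10 A^{2} B = 10
  [x^{5}]:  \frac{9 B^{2}}{2} = \frac{9}{2}
  [x^{6}]:  14 A B^{2} = -14
  [x^{8}]:  6 B^{3} = 6
Solving: A = -1, B = 1.
Check against the point condition:
  u(2, 1) = 6  ⟹  2 A + 8 B = 6  ✓
Hence u(x, t) = x^{3} - x.

Answer: u(x, t) = x^{3} - x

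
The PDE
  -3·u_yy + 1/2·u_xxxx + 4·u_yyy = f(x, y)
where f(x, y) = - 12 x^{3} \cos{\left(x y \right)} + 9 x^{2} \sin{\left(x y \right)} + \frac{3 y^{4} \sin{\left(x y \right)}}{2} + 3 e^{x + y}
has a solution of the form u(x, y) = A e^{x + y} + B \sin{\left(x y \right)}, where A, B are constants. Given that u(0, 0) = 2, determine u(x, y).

Answer: u(x, y) = 2 e^{x + y} + 3 \sin{\left(x y \right)}

Derivation:
Substitute the ansatz u = A e^{x + y} + B \sin{\left(x y \right)} into the left-hand side.
Derivatives of the ansatz:
  u_yy = A e^{x} e^{y} - B x^{2} \sin{\left(x y \right)}
  u_xxxx = A e^{x} e^{y} + B y^{4} \sin{\left(x y \right)}
  u_yyy = A e^{x} e^{y} - B x^{3} \cos{\left(x y \right)}
Term by term:
  -3·u_yy = - 3 A e^{x} e^{y} + 3 B x^{2} \sin{\left(x y \right)}
  1/2·u_xxxx = \frac{A e^{x} e^{y}}{2} + \frac{B y^{4} \sin{\left(x y \right)}}{2}
  4·u_yyy = 4 A e^{x} e^{y} - 4 B x^{3} \cos{\left(x y \right)}
So the left-hand side equals
  \frac{3 A e^{x} e^{y}}{2} - 4 B x^{3} \cos{\left(x y \right)} + 3 B x^{2} \sin{\left(x y \right)} + \frac{B y^{4} \sin{\left(x y \right)}}{2}
This must equal f(x, y) identically; expanded, f = - 12 x^{3} \cos{\left(x y \right)} + 9 x^{2} \sin{\left(x y \right)} + \frac{3 y^{4} \sin{\left(x y \right)}}{2} + 3 e^{x} e^{y}.
Matching coefficients of the independent functions:
  [x^{2} \sin{\left(x y \right)}]:  3 B = 9
  [x^{3} \cos{\left(x y \right)}]:  - 4 B = -12
  [y^{4} \sin{\left(x y \right)}]:  \frac{B}{2} = \frac{3}{2}
  [e^{x} e^{y}]:  \frac{3 A}{2} = 3
Solving: A = 2, B = 3.
Check against the point condition:
  u(0, 0) = 2  ⟹  A = 2  ✓
Hence u(x, y) = 2 e^{x + y} + 3 \sin{\left(x y \right)}.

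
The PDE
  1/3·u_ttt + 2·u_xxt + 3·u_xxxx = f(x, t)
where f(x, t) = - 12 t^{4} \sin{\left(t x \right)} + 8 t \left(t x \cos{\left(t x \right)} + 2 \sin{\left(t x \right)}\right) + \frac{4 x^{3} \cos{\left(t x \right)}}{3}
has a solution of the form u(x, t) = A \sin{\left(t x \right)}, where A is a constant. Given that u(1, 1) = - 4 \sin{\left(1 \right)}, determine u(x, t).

Substitute the ansatz u = A \sin{\left(t x \right)} into the left-hand side.
Derivatives of the ansatz:
  u_ttt = - A x^{3} \cos{\left(t x \right)}
  u_xxt = - A t^{2} x \cos{\left(t x \right)} - 2 A t \sin{\left(t x \right)}
  u_xxxx = A t^{4} \sin{\left(t x \right)}
Term by term:
  1/3·u_ttt = - \frac{A x^{3} \cos{\left(t x \right)}}{3}
  2·u_xxt = - 2 A t^{2} x \cos{\left(t x \right)} - 4 A t \sin{\left(t x \right)}
  3·u_xxxx = 3 A t^{4} \sin{\left(t x \right)}
So the left-hand side equals
  3 A t^{4} \sin{\left(t x \right)} - 2 A t^{2} x \cos{\left(t x \right)} - 4 A t \sin{\left(t x \right)} - \frac{A x^{3} \cos{\left(t x \right)}}{3}
This must equal f(x, t) identically; expanded, f = - 12 t^{4} \sin{\left(t x \right)} + 8 t^{2} x \cos{\left(t x \right)} + 16 t \sin{\left(t x \right)} + \frac{4 x^{3} \cos{\left(t x \right)}}{3}.
Matching coefficients of the independent functions:
  [t \sin{\left(t x \right)}]:  - 4 A = 16
  [t^{4} \sin{\left(t x \right)}]:  3 A = -12
  [x^{3} \cos{\left(t x \right)}]:  - \frac{A}{3} = \frac{4}{3}
  [t^{2} x \cos{\left(t x \right)}]:  - 2 A = 8
Solving: A = -4.
Check against the point condition:
  u(1, 1) = - 4 \sin{\left(1 \right)}  ⟹  A \sin{\left(1 \right)} = - 4 \sin{\left(1 \right)}  ✓
Hence u(x, t) = - 4 \sin{\left(t x \right)}.

Answer: u(x, t) = - 4 \sin{\left(t x \right)}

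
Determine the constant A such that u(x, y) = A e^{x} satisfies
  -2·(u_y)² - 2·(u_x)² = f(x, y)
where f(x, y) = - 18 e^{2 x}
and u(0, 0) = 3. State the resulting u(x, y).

Substitute the ansatz u = A e^{x} into the left-hand side.
Derivatives of the ansatz:
  u_y = 0
  u_x = A e^{x}
Term by term:
  -2·(u_y)² = 0
  -2·(u_x)² = - 2 A^{2} e^{2 x}
So the left-hand side equals
  - 2 A^{2} e^{2 x}
This must equal f(x, y) = - 18 e^{2 x} identically.
Matching coefficients of the independent functions:
  [e^{2 x}]:  - 2 A^{2} = -18
These equations allow (A) = (-3) or (3).
Impose the point condition(s):
  u(0, 0) = 3  ⟹  A = 3
Only A = 3 satisfies everything.
Hence u(x, y) = 3 e^{x}.

Answer: u(x, y) = 3 e^{x}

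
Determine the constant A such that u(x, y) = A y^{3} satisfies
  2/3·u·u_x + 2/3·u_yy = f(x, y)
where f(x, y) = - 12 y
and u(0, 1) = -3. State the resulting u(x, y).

Substitute the ansatz u = A y^{3} into the left-hand side.
Derivatives of the ansatz:
  u_x = 0
  u_yy = 6 A y
Term by term:
  2/3·u·u_x = 0
  2/3·u_yy = 4 A y
So the left-hand side equals
  4 A y
This must equal f(x, y) = - 12 y identically.
Matching coefficients of the independent functions:
  [y]:  4 A = -12
Solving: A = -3.
Check against the point condition:
  u(0, 1) = -3  ⟹  A = -3  ✓
Hence u(x, y) = - 3 y^{3}.

Answer: u(x, y) = - 3 y^{3}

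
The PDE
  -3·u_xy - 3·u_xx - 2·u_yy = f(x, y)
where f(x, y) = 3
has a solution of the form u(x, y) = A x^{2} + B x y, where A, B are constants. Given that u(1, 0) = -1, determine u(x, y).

Substitute the ansatz u = A x^{2} + B x y into the left-hand side.
Derivatives of the ansatz:
  u_xy = B
  u_xx = 2 A
  u_yy = 0
Term by term:
  -3·u_xy = - 3 B
  -3·u_xx = - 6 A
  -2·u_yy = 0
So the left-hand side equals
  - 6 A - 3 B
This must equal f(x, y) = 3 identically.
Matching coefficients of the independent functions:
  [constant term]:  - 6 A - 3 B = 3
These equations do not fix every constant; impose the point condition(s):
  u(1, 0) = -1  ⟹  A = -1
Solving the combined system: A = -1, B = 1.
Hence u(x, y) = - x^{2} + x y.

Answer: u(x, y) = - x^{2} + x y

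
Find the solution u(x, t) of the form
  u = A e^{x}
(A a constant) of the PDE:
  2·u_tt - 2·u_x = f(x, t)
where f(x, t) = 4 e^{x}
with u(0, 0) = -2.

Answer: u(x, t) = - 2 e^{x}

Derivation:
Substitute the ansatz u = A e^{x} into the left-hand side.
Derivatives of the ansatz:
  u_tt = 0
  u_x = A e^{x}
Term by term:
  2·u_tt = 0
  -2·u_x = - 2 A e^{x}
So the left-hand side equals
  - 2 A e^{x}
This must equal f(x, t) = 4 e^{x} identically.
Matching coefficients of the independent functions:
  [e^{x}]:  - 2 A = 4
Solving: A = -2.
Check against the point condition:
  u(0, 0) = -2  ⟹  A = -2  ✓
Hence u(x, t) = - 2 e^{x}.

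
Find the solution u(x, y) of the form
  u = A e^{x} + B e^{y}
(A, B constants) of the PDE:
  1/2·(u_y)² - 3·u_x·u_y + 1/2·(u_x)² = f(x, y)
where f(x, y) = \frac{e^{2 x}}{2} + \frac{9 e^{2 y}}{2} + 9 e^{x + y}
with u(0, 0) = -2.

Substitute the ansatz u = A e^{x} + B e^{y} into the left-hand side.
Derivatives of the ansatz:
  u_y = B e^{y}
  u_x = A e^{x}
Term by term:
  1/2·(u_y)² = \frac{B^{2} e^{2 y}}{2}
  -3·u_x·u_y = - 3 A B e^{x} e^{y}
  1/2·(u_x)² = \frac{A^{2} e^{2 x}}{2}
So the left-hand side equals
  \frac{A^{2} e^{2 x}}{2} - 3 A B e^{x} e^{y} + \frac{B^{2} e^{2 y}}{2}
This must equal f(x, y) identically; expanded, f = \frac{e^{2 x}}{2} + 9 e^{x} e^{y} + \frac{9 e^{2 y}}{2}.
Matching coefficients of the independent functions:
  [e^{x} e^{y}]:  - 3 A B = 9
  [e^{2 x}]:  \frac{A^{2}}{2} = \frac{1}{2}
  [e^{2 y}]:  \frac{B^{2}}{2} = \frac{9}{2}
These equations allow (A, B) = (-1, 3) or (1, -3).
Impose the point condition(s):
  u(0, 0) = -2  ⟹  A + B = -2
Only A = 1, B = -3 satisfies everything.
Hence u(x, y) = e^{x} - 3 e^{y}.

Answer: u(x, y) = e^{x} - 3 e^{y}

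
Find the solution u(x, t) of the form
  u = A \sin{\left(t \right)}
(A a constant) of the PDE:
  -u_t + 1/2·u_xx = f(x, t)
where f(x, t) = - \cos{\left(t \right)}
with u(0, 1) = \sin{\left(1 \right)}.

Substitute the ansatz u = A \sin{\left(t \right)} into the left-hand side.
Derivatives of the ansatz:
  u_t = A \cos{\left(t \right)}
  u_xx = 0
Term by term:
  -u_t = - A \cos{\left(t \right)}
  1/2·u_xx = 0
So the left-hand side equals
  - A \cos{\left(t \right)}
This must equal f(x, t) = - \cos{\left(t \right)} identically.
Matching coefficients of the independent functions:
  [\cos{\left(t \right)}]:  - A = -1
Solving: A = 1.
Check against the point condition:
  u(0, 1) = \sin{\left(1 \right)}  ⟹  A \sin{\left(1 \right)} = \sin{\left(1 \right)}  ✓
Hence u(x, t) = \sin{\left(t \right)}.

Answer: u(x, t) = \sin{\left(t \right)}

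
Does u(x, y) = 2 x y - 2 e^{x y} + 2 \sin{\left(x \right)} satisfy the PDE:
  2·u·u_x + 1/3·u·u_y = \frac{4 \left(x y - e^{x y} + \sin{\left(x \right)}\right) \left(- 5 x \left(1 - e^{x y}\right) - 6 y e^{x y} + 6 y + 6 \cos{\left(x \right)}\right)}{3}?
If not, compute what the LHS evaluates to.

Evaluate each term of the left-hand side for u = 2 x y - 2 e^{x y} + 2 \sin{\left(x \right)}.
Derivatives:
  u_x = - 2 y e^{x y} + 2 y + 2 \cos{\left(x \right)}
  u_y = - 2 x e^{x y} + 2 x
Terms:
  2·u·u_x = 8 \left(x y - e^{x y} + \sin{\left(x \right)}\right) \left(- y e^{x y} + y + \cos{\left(x \right)}\right)
  1/3·u·u_y = \frac{4 x \left(1 - e^{x y}\right) \left(x y - e^{x y} + \sin{\left(x \right)}\right)}{3}
Sum: LHS = \frac{4 \left(x y - e^{x y} + \sin{\left(x \right)}\right) \left(- x e^{x y} + x - 6 y e^{x y} + 6 y + 6 \cos{\left(x \right)}\right)}{3}
Given right-hand side: \frac{4 \left(x y - e^{x y} + \sin{\left(x \right)}\right) \left(- 5 x \left(1 - e^{x y}\right) - 6 y e^{x y} + 6 y + 6 \cos{\left(x \right)}\right)}{3}. Difference LHS − RHS = 8 x \left(- x y e^{x y} + x y + e^{2 x y} - e^{x y} \sin{\left(x \right)} - e^{x y} + \sin{\left(x \right)}\right) ≠ 0, so u is not a solution.

Answer: No, the LHS evaluates to \frac{4 \left(x y - e^{x y} + \sin{\left(x \right)}\right) \left(- x e^{x y} + x - 6 y e^{x y} + 6 y + 6 \cos{\left(x \right)}\right)}{3}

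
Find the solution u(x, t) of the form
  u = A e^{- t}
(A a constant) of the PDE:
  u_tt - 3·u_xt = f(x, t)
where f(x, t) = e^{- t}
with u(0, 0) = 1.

Answer: u(x, t) = e^{- t}

Derivation:
Substitute the ansatz u = A e^{- t} into the left-hand side.
Derivatives of the ansatz:
  u_tt = A e^{- t}
  u_xt = 0
Term by term:
  u_tt = A e^{- t}
  -3·u_xt = 0
So the left-hand side equals
  A e^{- t}
This must equal f(x, t) = e^{- t} identically.
Matching coefficients of the independent functions:
  [e^{- t}]:  A = 1
Solving: A = 1.
Check against the point condition:
  u(0, 0) = 1  ⟹  A = 1  ✓
Hence u(x, t) = e^{- t}.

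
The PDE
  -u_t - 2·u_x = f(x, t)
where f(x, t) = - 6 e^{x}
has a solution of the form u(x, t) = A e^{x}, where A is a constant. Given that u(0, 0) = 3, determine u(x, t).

Answer: u(x, t) = 3 e^{x}

Derivation:
Substitute the ansatz u = A e^{x} into the left-hand side.
Derivatives of the ansatz:
  u_t = 0
  u_x = A e^{x}
Term by term:
  -u_t = 0
  -2·u_x = - 2 A e^{x}
So the left-hand side equals
  - 2 A e^{x}
This must equal f(x, t) = - 6 e^{x} identically.
Matching coefficients of the independent functions:
  [e^{x}]:  - 2 A = -6
Solving: A = 3.
Check against the point condition:
  u(0, 0) = 3  ⟹  A = 3  ✓
Hence u(x, t) = 3 e^{x}.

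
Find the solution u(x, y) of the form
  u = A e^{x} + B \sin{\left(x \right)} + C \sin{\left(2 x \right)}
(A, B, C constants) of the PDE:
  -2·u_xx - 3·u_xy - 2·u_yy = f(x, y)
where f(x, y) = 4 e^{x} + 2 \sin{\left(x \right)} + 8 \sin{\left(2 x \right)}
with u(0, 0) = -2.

Substitute the ansatz u = A e^{x} + B \sin{\left(x \right)} + C \sin{\left(2 x \right)} into the left-hand side.
Derivatives of the ansatz:
  u_xx = A e^{x} - B \sin{\left(x \right)} - 4 C \sin{\left(2 x \right)}
  u_xy = 0
  u_yy = 0
Term by term:
  -2·u_xx = - 2 A e^{x} + 2 B \sin{\left(x \right)} + 8 C \sin{\left(2 x \right)}
  -3·u_xy = 0
  -2·u_yy = 0
So the left-hand side equals
  - 2 A e^{x} + 2 B \sin{\left(x \right)} + 8 C \sin{\left(2 x \right)}
This must equal f(x, y) = 4 e^{x} + 2 \sin{\left(x \right)} + 8 \sin{\left(2 x \right)} identically.
Matching coefficients of the independent functions:
  [e^{x}]:  - 2 A = 4
  [\sin{\left(x \right)}]:  2 B = 2
  [\sin{\left(2 x \right)}]:  8 C = 8
Solving: A = -2, B = 1, C = 1.
Check against the point condition:
  u(0, 0) = -2  ⟹  A = -2  ✓
Hence u(x, y) = - 2 e^{x} + \sin{\left(x \right)} + \sin{\left(2 x \right)}.

Answer: u(x, y) = - 2 e^{x} + \sin{\left(x \right)} + \sin{\left(2 x \right)}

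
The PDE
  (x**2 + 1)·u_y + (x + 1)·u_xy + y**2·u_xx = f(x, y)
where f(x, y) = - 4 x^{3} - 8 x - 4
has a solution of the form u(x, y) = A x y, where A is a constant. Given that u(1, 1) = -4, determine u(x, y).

Substitute the ansatz u = A x y into the left-hand side.
Derivatives of the ansatz:
  u_y = A x
  u_xy = A
  u_xx = 0
Term by term:
  (x**2 + 1)·u_y = A x^{3} + A x
  (x + 1)·u_xy = A x + A
  y**2·u_xx = 0
So the left-hand side equals
  A x^{3} + 2 A x + A
This must equal f(x, y) = - 4 x^{3} - 8 x - 4 identically.
Matching coefficients of the independent functions:
  [constant term, x^{3}]:  A = -4
  [x]:  2 A = -8
Solving: A = -4.
Check against the point condition:
  u(1, 1) = -4  ⟹  A = -4  ✓
Hence u(x, y) = - 4 x y.

Answer: u(x, y) = - 4 x y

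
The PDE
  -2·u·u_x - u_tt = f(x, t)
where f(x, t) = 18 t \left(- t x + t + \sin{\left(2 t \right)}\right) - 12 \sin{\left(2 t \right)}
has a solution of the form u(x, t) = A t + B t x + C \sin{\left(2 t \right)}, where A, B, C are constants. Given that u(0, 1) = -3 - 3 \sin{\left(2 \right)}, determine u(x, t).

Answer: u(x, t) = 3 t x - 3 t - 3 \sin{\left(2 t \right)}

Derivation:
Substitute the ansatz u = A t + B t x + C \sin{\left(2 t \right)} into the left-hand side.
Derivatives of the ansatz:
  u_x = B t
  u_tt = - 4 C \sin{\left(2 t \right)}
Term by term:
  -2·u·u_x = - 2 A B t^{2} - 2 B^{2} t^{2} x - 2 B C t \sin{\left(2 t \right)}
  -u_tt = 4 C \sin{\left(2 t \right)}
So the left-hand side equals
  - 2 A B t^{2} - 2 B^{2} t^{2} x - 2 B C t \sin{\left(2 t \right)} + 4 C \sin{\left(2 t \right)}
This must equal f(x, t) identically; expanded, f = - 18 t^{2} x + 18 t^{2} + 18 t \sin{\left(2 t \right)} - 12 \sin{\left(2 t \right)}.
Matching coefficients of the independent functions:
  [t^{2}]:  - 2 A B = 18
  [t \sin{\left(2 t \right)}]:  - 2 B C = 18
  [t^{2} x]:  - 2 B^{2} = -18
  [\sin{\left(2 t \right)}]:  4 C = -12
Solving: A = -3, B = 3, C = -3.
Check against the point condition:
  u(0, 1) = -3 - 3 \sin{\left(2 \right)}  ⟹  A + C \sin{\left(2 \right)} = -3 - 3 \sin{\left(2 \right)}  ✓
Hence u(x, t) = 3 t x - 3 t - 3 \sin{\left(2 t \right)}.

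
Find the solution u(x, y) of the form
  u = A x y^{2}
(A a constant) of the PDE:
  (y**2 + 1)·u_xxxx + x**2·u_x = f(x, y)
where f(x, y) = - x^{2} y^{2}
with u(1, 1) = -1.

Substitute the ansatz u = A x y^{2} into the left-hand side.
Derivatives of the ansatz:
  u_xxxx = 0
  u_x = A y^{2}
Term by term:
  (y**2 + 1)·u_xxxx = 0
  x**2·u_x = A x^{2} y^{2}
So the left-hand side equals
  A x^{2} y^{2}
This must equal f(x, y) = - x^{2} y^{2} identically.
Matching coefficients of the independent functions:
  [x^{2} y^{2}]:  A = -1
Solving: A = -1.
Check against the point condition:
  u(1, 1) = -1  ⟹  A = -1  ✓
Hence u(x, y) = - x y^{2}.

Answer: u(x, y) = - x y^{2}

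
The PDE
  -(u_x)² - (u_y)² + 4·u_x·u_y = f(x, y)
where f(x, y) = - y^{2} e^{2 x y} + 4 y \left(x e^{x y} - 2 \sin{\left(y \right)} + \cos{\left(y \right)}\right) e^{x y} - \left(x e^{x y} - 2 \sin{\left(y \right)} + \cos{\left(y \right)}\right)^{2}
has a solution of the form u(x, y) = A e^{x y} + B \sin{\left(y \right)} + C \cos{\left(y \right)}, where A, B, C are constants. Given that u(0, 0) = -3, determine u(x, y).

Answer: u(x, y) = - e^{x y} - \sin{\left(y \right)} - 2 \cos{\left(y \right)}

Derivation:
Substitute the ansatz u = A e^{x y} + B \sin{\left(y \right)} + C \cos{\left(y \right)} into the left-hand side.
Derivatives of the ansatz:
  u_x = A y e^{x y}
  u_y = A x e^{x y} + B \cos{\left(y \right)} - C \sin{\left(y \right)}
Term by term:
  -(u_x)² = - A^{2} y^{2} e^{2 x y}
  -(u_y)² = - A^{2} x^{2} e^{2 x y} - 2 A B x e^{x y} \cos{\left(y \right)} + 2 A C x e^{x y} \sin{\left(y \right)} - B^{2} \cos^{2}{\left(y \right)} + 2 B C \sin{\left(y \right)} \cos{\left(y \right)} - C^{2} \sin^{2}{\left(y \right)}
  4·u_x·u_y = 4 A^{2} x y e^{2 x y} + 4 A B y e^{x y} \cos{\left(y \right)} - 4 A C y e^{x y} \sin{\left(y \right)}
So the left-hand side equals
  - A^{2} x^{2} e^{2 x y} + 4 A^{2} x y e^{2 x y} - A^{2} y^{2} e^{2 x y} - 2 A B x e^{x y} \cos{\left(y \right)} + 4 A B y e^{x y} \cos{\left(y \right)} + 2 A C x e^{x y} \sin{\left(y \right)} - 4 A C y e^{x y} \sin{\left(y \right)} - B^{2} \cos^{2}{\left(y \right)} + 2 B C \sin{\left(y \right)} \cos{\left(y \right)} - C^{2} \sin^{2}{\left(y \right)}
This must equal f(x, y) identically; expanded, f = - x^{2} e^{2 x y} + 4 x y e^{2 x y} + 4 x e^{x y} \sin{\left(y \right)} - 2 x e^{x y} \cos{\left(y \right)} - y^{2} e^{2 x y} - 8 y e^{x y} \sin{\left(y \right)} + 4 y e^{x y} \cos{\left(y \right)} - 4 \sin^{2}{\left(y \right)} + 4 \sin{\left(y \right)} \cos{\left(y \right)} - \cos^{2}{\left(y \right)}.
Matching coefficients of the independent functions:
  [x^{2} e^{2 x y}, y^{2} e^{2 x y}]:  - A^{2} = -1
  [\sin{\left(y \right)} \cos{\left(y \right)}]:  2 B C = 4
  [x y e^{2 x y}]:  4 A^{2} = 4
  [x e^{x y} \sin{\left(y \right)}]:  2 A C = 4
  [x e^{x y} \cos{\left(y \right)}]:  - 2 A B = -2
  [y e^{x y} \sin{\left(y \right)}]:  - 4 A C = -8
  [y e^{x y} \cos{\left(y \right)}]:  4 A B = 4
  [\sin^{2}{\left(y \right)}]:  - C^{2} = -4
  [\cos^{2}{\left(y \right)}]:  - B^{2} = -1
These equations allow (A, B, C) = (-1, -1, -2) or (1, 1, 2).
Impose the point condition(s):
  u(0, 0) = -3  ⟹  A + C = -3
Only A = -1, B = -1, C = -2 satisfies everything.
Hence u(x, y) = - e^{x y} - \sin{\left(y \right)} - 2 \cos{\left(y \right)}.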